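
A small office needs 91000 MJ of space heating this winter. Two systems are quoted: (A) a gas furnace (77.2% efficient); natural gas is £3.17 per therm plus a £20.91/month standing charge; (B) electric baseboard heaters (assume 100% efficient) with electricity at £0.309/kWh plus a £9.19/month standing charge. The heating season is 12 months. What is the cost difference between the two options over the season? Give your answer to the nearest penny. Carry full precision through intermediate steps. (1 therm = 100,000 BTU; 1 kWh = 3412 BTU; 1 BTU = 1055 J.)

£4129.08

Heat load = 91000 MJ = 91,000,000,000 J / 1055 = 86,255,924 BTU
Gas: input = 86,255,924 / 0.772 = 111,730,472 BTU = 1,117 therm → 1,117 × £3.17 = £3,541.86; + 12 × £20.91 standing = £3,792.78
Electric: 86,255,924 BTU / 3412 = 25,280 kWh → × £0.309 = £7,811.57; + 12 × £9.19 standing = £7,921.85
Difference = |£3,792.78 − £7,921.85| = £4,129.08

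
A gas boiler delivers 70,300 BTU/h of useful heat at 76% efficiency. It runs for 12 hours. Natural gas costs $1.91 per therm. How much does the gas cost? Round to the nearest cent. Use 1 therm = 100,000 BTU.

Heat delivered = 70,300 BTU/h × 12 h = 843,600 BTU
Gas input = 843,600 / 0.760 = 1,110,000 BTU
= 1,110,000 / 100,000 = 11.1 therm
Cost = 11.1 × $1.91/therm = $21.20

$21.20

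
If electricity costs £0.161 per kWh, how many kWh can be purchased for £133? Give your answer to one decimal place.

826.1 kWh

£133 / £0.161 per kWh = 826.1 kWh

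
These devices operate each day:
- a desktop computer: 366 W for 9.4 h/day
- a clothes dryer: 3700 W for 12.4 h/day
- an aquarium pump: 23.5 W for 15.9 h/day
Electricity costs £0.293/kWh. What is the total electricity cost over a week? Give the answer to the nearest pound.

desktop computer: 366 W × 9.4 h × 7 d = 24,083 Wh = 24.08 kWh
clothes dryer: 3700 W × 12.4 h × 7 d = 321,160 Wh = 321.2 kWh
aquarium pump: 23.5 W × 15.9 h × 7 d = 2,616 Wh = 2.616 kWh
Total energy = 24.08 + 321.2 + 2.616 = 347.9 kWh
Cost = 347.9 kWh × £0.293 = £101.92 ≈ £102

£102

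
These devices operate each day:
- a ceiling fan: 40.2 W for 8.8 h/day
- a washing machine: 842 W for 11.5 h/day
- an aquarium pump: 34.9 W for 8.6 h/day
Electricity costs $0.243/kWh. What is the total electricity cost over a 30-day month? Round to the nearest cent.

$75.36

ceiling fan: 40.2 W × 8.8 h × 30 d = 10,613 Wh = 10.61 kWh
washing machine: 842 W × 11.5 h × 30 d = 290,490 Wh = 290.5 kWh
aquarium pump: 34.9 W × 8.6 h × 30 d = 9,004 Wh = 9.004 kWh
Total energy = 10.61 + 290.5 + 9.004 = 310.1 kWh
Cost = 310.1 kWh × $0.243 = $75.36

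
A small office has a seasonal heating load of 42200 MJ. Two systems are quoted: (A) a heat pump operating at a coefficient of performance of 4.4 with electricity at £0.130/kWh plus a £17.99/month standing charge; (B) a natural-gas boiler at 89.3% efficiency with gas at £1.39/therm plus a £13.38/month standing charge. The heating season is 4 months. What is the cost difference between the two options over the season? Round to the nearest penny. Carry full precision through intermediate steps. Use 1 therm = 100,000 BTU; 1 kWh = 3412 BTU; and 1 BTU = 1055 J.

£257.81

Heat load = 42200 MJ = 42,200,000,000 J / 1055 = 40,000,000 BTU
Gas: input = 40,000,000 / 0.893 = 44,792,833 BTU = 447.9 therm → 447.9 × £1.39 = £622.62; + 4 × £13.38 standing = £676.14
Heat pump: 40,000,000 BTU / 3412 = 11,720 kWh heat; / 4.4 = 2,664 kWh in → × £0.130 = £346.37; + 4 × £17.99 standing = £418.33
Difference = |£676.14 − £418.33| = £257.81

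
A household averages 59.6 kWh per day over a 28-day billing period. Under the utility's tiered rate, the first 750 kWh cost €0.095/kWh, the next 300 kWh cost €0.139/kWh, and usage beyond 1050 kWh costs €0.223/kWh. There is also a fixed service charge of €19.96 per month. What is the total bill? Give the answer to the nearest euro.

€271

Usage = 59.6 kWh/day × 28 days = 1668.8 kWh
First 750 kWh × €0.095 = €71.25
Next 300 kWh × €0.139 = €41.70
Remaining 618.8 kWh × €0.223 = €137.99
Energy charge = €250.94; + service €19.96 = €270.90 ≈ €271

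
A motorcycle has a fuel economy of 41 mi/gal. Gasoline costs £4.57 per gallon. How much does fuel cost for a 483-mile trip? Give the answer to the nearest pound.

£54

Fuel = 483 mi / 41 mpg = 11.78 gal
Cost = 11.78 gal × £4.57/gal = £53.84 ≈ £54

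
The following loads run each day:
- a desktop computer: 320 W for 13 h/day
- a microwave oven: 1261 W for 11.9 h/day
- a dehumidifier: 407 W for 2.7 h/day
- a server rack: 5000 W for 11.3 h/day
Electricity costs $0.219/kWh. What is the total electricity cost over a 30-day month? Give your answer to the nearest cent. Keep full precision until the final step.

desktop computer: 320 W × 13 h × 30 d = 124,800 Wh = 124.8 kWh
microwave oven: 1261 W × 11.9 h × 30 d = 450,177 Wh = 450.2 kWh
dehumidifier: 407 W × 2.7 h × 30 d = 32,967 Wh = 32.97 kWh
server rack: 5000 W × 11.3 h × 30 d = 1,695,000 Wh = 1,695 kWh
Total energy = 124.8 + 450.2 + 32.97 + 1,695 = 2,303 kWh
Cost = 2,303 kWh × $0.219 = $504.34

$504.34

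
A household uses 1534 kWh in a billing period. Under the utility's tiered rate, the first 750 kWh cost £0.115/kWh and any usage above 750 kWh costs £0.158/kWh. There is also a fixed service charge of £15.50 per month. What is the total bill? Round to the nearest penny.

£225.62

First 750 kWh × £0.115 = £86.25
Remaining 784 kWh × £0.158 = £123.87
Energy charge = £210.12; + service £15.50 = £225.62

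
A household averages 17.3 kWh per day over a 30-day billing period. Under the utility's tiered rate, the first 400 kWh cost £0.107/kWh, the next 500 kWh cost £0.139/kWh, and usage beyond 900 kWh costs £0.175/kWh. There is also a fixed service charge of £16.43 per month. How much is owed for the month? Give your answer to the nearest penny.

Usage = 17.3 kWh/day × 30 days = 519 kWh
First 400 kWh × £0.107 = £42.80
Next 119 kWh × £0.139 = £16.54
Remaining tier: 0 kWh (not reached)
Energy charge = £59.34; + service £16.43 = £75.77

£75.77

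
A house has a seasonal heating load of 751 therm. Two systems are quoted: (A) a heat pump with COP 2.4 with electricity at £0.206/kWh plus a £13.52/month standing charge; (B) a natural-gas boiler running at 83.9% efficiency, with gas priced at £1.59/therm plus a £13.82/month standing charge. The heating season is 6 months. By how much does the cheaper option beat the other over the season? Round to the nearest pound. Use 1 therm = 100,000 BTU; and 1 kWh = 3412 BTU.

£464

Heat load = 751 therm × 100,000 = 75,100,000 BTU
Gas: input = 75,100,000 / 0.839 = 89,511,323 BTU = 895.1 therm → 895.1 × £1.59 = £1,423.23; + 6 × £13.82 standing = £1,506.15
Heat pump: 75,100,000 BTU / 3412 = 22,010 kWh heat; / 2.4 = 9,171 kWh in → × £0.206 = £1,889.24; + 6 × £13.52 standing = £1,970.36
Difference = |£1,506.15 − £1,970.36| = £464.21 ≈ £464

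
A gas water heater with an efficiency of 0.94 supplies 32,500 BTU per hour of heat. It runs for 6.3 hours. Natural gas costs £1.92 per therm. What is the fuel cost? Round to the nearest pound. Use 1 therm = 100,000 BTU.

£4

Heat delivered = 32,500 BTU/h × 6.3 h = 204,750 BTU
Gas input = 204,750 / 0.94 = 217,819 BTU
= 217,819 / 100,000 = 2.178 therm
Cost = 2.178 × £1.92/therm = £4.18 ≈ £4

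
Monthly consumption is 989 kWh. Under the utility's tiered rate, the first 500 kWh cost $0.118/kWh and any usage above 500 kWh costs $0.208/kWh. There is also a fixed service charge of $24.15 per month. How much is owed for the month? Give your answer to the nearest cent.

First 500 kWh × $0.118 = $59.00
Remaining 489 kWh × $0.208 = $101.71
Energy charge = $160.71; + service $24.15 = $184.86

$184.86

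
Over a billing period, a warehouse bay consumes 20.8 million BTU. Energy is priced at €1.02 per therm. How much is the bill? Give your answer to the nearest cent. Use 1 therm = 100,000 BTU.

€212.16

20.8 million BTU × (10 therm/million BTU) = 208 therm
Cost = 208 therm × €1.02/therm = €212.16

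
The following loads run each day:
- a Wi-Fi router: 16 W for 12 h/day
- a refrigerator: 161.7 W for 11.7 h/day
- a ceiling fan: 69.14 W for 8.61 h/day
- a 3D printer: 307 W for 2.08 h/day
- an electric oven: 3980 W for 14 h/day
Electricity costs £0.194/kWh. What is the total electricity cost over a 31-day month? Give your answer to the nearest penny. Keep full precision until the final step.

£355.05

Wi-Fi router: 16 W × 12 h × 31 d = 5,952 Wh = 5.952 kWh
refrigerator: 161.7 W × 11.7 h × 31 d = 58,649 Wh = 58.65 kWh
ceiling fan: 69.14 W × 8.61 h × 31 d = 18,454 Wh = 18.45 kWh
3D printer: 307 W × 2.08 h × 31 d = 19,795 Wh = 19.8 kWh
electric oven: 3980 W × 14 h × 31 d = 1,727,320 Wh = 1,727 kWh
Total energy = 5.952 + 58.65 + 18.45 + 19.8 + 1,727 = 1,830 kWh
Cost = 1,830 kWh × £0.194 = £355.05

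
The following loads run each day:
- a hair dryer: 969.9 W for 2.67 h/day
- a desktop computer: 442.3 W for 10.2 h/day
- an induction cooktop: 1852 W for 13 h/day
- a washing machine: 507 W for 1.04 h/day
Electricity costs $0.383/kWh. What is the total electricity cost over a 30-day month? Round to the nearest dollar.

hair dryer: 969.9 W × 2.67 h × 30 d = 77,689 Wh = 77.69 kWh
desktop computer: 442.3 W × 10.2 h × 30 d = 135,344 Wh = 135.3 kWh
induction cooktop: 1852 W × 13 h × 30 d = 722,280 Wh = 722.3 kWh
washing machine: 507 W × 1.04 h × 30 d = 15,818 Wh = 15.82 kWh
Total energy = 77.69 + 135.3 + 722.3 + 15.82 = 951.1 kWh
Cost = 951.1 kWh × $0.383 = $364.28 ≈ $364

$364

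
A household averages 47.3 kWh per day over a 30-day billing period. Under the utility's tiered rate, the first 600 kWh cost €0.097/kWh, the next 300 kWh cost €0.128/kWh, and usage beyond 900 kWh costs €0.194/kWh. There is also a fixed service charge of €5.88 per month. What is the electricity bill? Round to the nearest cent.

€203.17

Usage = 47.3 kWh/day × 30 days = 1419 kWh
First 600 kWh × €0.097 = €58.20
Next 300 kWh × €0.128 = €38.40
Remaining 519 kWh × €0.194 = €100.69
Energy charge = €197.29; + service €5.88 = €203.17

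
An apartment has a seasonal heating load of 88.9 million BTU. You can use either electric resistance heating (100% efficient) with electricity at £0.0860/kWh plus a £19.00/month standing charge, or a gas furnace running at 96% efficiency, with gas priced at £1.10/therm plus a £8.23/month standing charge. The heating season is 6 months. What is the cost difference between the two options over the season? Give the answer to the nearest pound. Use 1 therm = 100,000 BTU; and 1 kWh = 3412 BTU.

Heat load = 88.9 × 10⁶ BTU = 88,900,000 BTU
Gas: input = 88,900,000 / 0.96 = 92,604,167 BTU = 926 therm → 926 × £1.10 = £1,018.65; + 6 × £8.23 standing = £1,068.03
Electric: 88,900,000 BTU / 3412 = 26,060 kWh → × £0.0860 = £2,240.74; + 6 × £19.00 standing = £2,354.74
Difference = |£1,068.03 − £2,354.74| = £1,286.71 ≈ £1287

£1287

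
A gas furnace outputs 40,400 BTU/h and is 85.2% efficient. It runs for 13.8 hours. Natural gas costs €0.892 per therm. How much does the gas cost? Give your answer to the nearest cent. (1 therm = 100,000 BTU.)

Heat delivered = 40,400 BTU/h × 13.8 h = 557,520 BTU
Gas input = 557,520 / 0.852 = 654,366 BTU
= 654,366 / 100,000 = 6.544 therm
Cost = 6.544 × €0.892/therm = €5.84

€5.84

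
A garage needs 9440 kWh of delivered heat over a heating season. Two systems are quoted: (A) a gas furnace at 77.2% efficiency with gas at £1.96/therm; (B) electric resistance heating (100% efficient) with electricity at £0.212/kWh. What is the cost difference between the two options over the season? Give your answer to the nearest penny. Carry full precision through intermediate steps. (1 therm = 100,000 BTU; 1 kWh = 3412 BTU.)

Heat load = 9440 kWh × 3412 = 32,209,280 BTU
Gas: input = 32,209,280 / 0.772 = 41,721,865 BTU = 417.2 therm → 417.2 × £1.96 = £817.75
Electric: 32,209,280 BTU / 3412 = 9,440 kWh → × £0.212 = £2,001.28
Difference = |£817.75 − £2,001.28| = £1,183.53

£1183.53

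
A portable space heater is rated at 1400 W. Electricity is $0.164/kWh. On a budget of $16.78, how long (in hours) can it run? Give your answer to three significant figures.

73.1 h

Energy budget = $16.78 / $0.164 per kWh = 102.3 kWh = 102,317 Wh
Runtime = 102,317 Wh / 1400 W = 73.08 h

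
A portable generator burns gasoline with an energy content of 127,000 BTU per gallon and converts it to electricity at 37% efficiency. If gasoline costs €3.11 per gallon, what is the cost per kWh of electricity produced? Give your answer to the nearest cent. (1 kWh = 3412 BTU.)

Electrical output per gallon = 127,000 BTU × 0.37 / 3412 BTU/kWh = 13.77 kWh
Cost per kWh = €3.11 / 13.77 kWh = €0.226

€0.23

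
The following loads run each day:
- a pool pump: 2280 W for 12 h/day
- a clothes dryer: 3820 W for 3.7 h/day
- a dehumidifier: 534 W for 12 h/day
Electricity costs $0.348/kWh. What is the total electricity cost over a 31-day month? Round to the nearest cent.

$516.77

pool pump: 2280 W × 12 h × 31 d = 848,160 Wh = 848.2 kWh
clothes dryer: 3820 W × 3.7 h × 31 d = 438,154 Wh = 438.2 kWh
dehumidifier: 534 W × 12 h × 31 d = 198,648 Wh = 198.6 kWh
Total energy = 848.2 + 438.2 + 198.6 = 1,485 kWh
Cost = 1,485 kWh × $0.348 = $516.77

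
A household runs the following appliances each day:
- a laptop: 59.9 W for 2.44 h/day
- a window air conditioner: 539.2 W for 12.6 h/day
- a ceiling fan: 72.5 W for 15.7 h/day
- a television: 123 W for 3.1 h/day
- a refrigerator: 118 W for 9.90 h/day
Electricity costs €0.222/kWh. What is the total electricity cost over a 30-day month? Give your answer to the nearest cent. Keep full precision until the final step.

€64.12

laptop: 59.9 W × 2.44 h × 30 d = 4,385 Wh = 4.385 kWh
window air conditioner: 539.2 W × 12.6 h × 30 d = 203,818 Wh = 203.8 kWh
ceiling fan: 72.5 W × 15.7 h × 30 d = 34,148 Wh = 34.15 kWh
television: 123 W × 3.1 h × 30 d = 11,439 Wh = 11.44 kWh
refrigerator: 118 W × 9.90 h × 30 d = 35,046 Wh = 35.05 kWh
Total energy = 4.385 + 203.8 + 34.15 + 11.44 + 35.05 = 288.8 kWh
Cost = 288.8 kWh × €0.222 = €64.12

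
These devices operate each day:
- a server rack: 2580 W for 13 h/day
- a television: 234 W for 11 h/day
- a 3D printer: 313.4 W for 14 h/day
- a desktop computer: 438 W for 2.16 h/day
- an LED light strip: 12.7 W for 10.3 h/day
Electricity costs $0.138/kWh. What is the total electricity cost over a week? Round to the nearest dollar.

$40

server rack: 2580 W × 13 h × 7 d = 234,780 Wh = 234.8 kWh
television: 234 W × 11 h × 7 d = 18,018 Wh = 18.02 kWh
3D printer: 313.4 W × 14 h × 7 d = 30,713 Wh = 30.71 kWh
desktop computer: 438 W × 2.16 h × 7 d = 6,623 Wh = 6.623 kWh
LED light strip: 12.7 W × 10.3 h × 7 d = 916 Wh = 0.9157 kWh
Total energy = 234.8 + 18.02 + 30.71 + 6.623 + 0.9157 = 291 kWh
Cost = 291 kWh × $0.138 = $40.16 ≈ $40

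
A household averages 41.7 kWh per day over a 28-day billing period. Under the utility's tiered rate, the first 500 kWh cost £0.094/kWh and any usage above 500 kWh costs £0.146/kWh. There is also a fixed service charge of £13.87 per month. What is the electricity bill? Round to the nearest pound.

Usage = 41.7 kWh/day × 28 days = 1167.6 kWh
First 500 kWh × £0.094 = £47.00
Remaining 667.6 kWh × £0.146 = £97.47
Energy charge = £144.47; + service £13.87 = £158.34 ≈ £158

£158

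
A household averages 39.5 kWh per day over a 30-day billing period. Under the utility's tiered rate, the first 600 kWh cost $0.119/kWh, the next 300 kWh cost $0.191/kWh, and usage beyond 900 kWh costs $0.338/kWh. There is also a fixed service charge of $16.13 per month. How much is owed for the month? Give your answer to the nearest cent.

Usage = 39.5 kWh/day × 30 days = 1185 kWh
First 600 kWh × $0.119 = $71.40
Next 300 kWh × $0.191 = $57.30
Remaining 285 kWh × $0.338 = $96.33
Energy charge = $225.03; + service $16.13 = $241.16

$241.16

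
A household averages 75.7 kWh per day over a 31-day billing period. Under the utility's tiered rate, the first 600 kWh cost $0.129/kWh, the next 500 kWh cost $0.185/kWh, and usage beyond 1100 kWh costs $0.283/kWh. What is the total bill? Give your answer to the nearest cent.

Usage = 75.7 kWh/day × 31 days = 2346.7 kWh
First 600 kWh × $0.129 = $77.40
Next 500 kWh × $0.185 = $92.50
Remaining 1246.7 kWh × $0.283 = $352.82
Total = $522.72

$522.72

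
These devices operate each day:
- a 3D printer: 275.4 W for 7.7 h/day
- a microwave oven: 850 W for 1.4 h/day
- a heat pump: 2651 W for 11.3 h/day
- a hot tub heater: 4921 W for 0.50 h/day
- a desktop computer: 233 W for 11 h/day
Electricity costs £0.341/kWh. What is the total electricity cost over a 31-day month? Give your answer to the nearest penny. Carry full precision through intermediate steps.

£404.77

3D printer: 275.4 W × 7.7 h × 31 d = 65,738 Wh = 65.74 kWh
microwave oven: 850 W × 1.4 h × 31 d = 36,890 Wh = 36.89 kWh
heat pump: 2651 W × 11.3 h × 31 d = 928,645 Wh = 928.6 kWh
hot tub heater: 4921 W × 0.50 h × 31 d = 76,276 Wh = 76.28 kWh
desktop computer: 233 W × 11 h × 31 d = 79,453 Wh = 79.45 kWh
Total energy = 65.74 + 36.89 + 928.6 + 76.28 + 79.45 = 1,187 kWh
Cost = 1,187 kWh × £0.341 = £404.77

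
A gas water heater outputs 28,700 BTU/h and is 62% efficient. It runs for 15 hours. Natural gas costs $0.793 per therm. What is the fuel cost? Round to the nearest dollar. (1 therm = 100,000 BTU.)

Heat delivered = 28,700 BTU/h × 15 h = 430,500 BTU
Gas input = 430,500 / 0.62 = 694,355 BTU
= 694,355 / 100,000 = 6.944 therm
Cost = 6.944 × $0.793/therm = $5.51 ≈ $6

$6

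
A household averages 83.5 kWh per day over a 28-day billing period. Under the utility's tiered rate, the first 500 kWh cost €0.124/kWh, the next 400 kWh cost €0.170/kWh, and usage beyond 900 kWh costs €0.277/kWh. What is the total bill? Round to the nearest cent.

€528.33

Usage = 83.5 kWh/day × 28 days = 2338 kWh
First 500 kWh × €0.124 = €62.00
Next 400 kWh × €0.170 = €68.00
Remaining 1438 kWh × €0.277 = €398.33
Total = €528.33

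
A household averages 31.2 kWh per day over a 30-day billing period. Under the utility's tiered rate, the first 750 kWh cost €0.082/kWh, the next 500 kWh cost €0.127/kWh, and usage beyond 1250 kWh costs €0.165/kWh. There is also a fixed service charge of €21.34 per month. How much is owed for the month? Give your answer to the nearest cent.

Usage = 31.2 kWh/day × 30 days = 936 kWh
First 750 kWh × €0.082 = €61.50
Next 186 kWh × €0.127 = €23.62
Remaining tier: 0 kWh (not reached)
Energy charge = €85.12; + service €21.34 = €106.46

€106.46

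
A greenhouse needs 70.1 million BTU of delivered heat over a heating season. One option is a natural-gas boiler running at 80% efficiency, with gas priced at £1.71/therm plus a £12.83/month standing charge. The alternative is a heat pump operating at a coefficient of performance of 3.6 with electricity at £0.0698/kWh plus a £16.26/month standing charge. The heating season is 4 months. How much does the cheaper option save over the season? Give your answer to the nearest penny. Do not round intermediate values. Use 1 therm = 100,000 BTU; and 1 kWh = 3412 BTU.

Heat load = 70.1 × 10⁶ BTU = 70,100,000 BTU
Gas: input = 70,100,000 / 0.80 = 87,625,000 BTU = 876.2 therm → 876.2 × £1.71 = £1,498.39; + 4 × £12.83 standing = £1,549.71
Heat pump: 70,100,000 BTU / 3412 = 20,550 kWh heat; / 3.6 = 5,707 kWh in → × £0.0698 = £398.35; + 4 × £16.26 standing = £463.39
Difference = |£1,549.71 − £463.39| = £1,086.32

£1086.32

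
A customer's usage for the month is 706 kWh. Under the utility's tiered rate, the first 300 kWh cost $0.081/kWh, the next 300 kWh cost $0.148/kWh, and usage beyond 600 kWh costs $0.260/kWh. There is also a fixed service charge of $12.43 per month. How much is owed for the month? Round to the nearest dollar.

First 300 kWh × $0.081 = $24.30
Next 300 kWh × $0.148 = $44.40
Remaining 106 kWh × $0.260 = $27.56
Energy charge = $96.26; + service $12.43 = $108.69 ≈ $109

$109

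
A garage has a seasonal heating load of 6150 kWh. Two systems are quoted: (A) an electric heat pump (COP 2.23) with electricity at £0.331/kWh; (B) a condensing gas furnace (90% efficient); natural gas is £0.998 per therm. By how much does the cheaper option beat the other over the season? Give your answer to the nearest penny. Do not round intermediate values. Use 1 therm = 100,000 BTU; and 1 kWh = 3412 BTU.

Heat load = 6150 kWh × 3412 = 20,983,800 BTU
Gas: input = 20,983,800 / 0.90 = 23,315,333 BTU = 233.2 therm → 233.2 × £0.998 = £232.69
Heat pump: 20,983,800 BTU / 3412 = 6,150 kWh heat; / 2.23 = 2,758 kWh in → × £0.331 = £912.85
Difference = |£232.69 − £912.85| = £680.16

£680.16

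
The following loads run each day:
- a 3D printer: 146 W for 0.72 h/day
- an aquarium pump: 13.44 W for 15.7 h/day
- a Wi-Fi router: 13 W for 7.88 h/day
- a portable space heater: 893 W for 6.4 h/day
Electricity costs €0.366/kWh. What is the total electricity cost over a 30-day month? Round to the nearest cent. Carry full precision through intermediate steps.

3D printer: 146 W × 0.72 h × 30 d = 3,154 Wh = 3.154 kWh
aquarium pump: 13.44 W × 15.7 h × 30 d = 6,330 Wh = 6.33 kWh
Wi-Fi router: 13 W × 7.88 h × 30 d = 3,073 Wh = 3.073 kWh
portable space heater: 893 W × 6.4 h × 30 d = 171,456 Wh = 171.5 kWh
Total energy = 3.154 + 6.33 + 3.073 + 171.5 = 184 kWh
Cost = 184 kWh × €0.366 = €67.35

€67.35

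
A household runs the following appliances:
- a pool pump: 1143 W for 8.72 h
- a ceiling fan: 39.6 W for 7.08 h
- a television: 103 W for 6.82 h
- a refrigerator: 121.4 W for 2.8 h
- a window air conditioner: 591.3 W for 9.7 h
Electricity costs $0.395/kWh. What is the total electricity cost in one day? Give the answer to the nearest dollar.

$7

pool pump: 1143 W × 8.72 h = 9,967 Wh = 9.967 kWh
ceiling fan: 39.6 W × 7.08 h = 280 Wh = 0.2804 kWh
television: 103 W × 6.82 h = 702 Wh = 0.7025 kWh
refrigerator: 121.4 W × 2.8 h = 340 Wh = 0.3399 kWh
window air conditioner: 591.3 W × 9.7 h = 5,736 Wh = 5.736 kWh
Total energy = 9.967 + 0.2804 + 0.7025 + 0.3399 + 5.736 = 17.03 kWh
Cost = 17.03 kWh × $0.395 = $6.73 ≈ $7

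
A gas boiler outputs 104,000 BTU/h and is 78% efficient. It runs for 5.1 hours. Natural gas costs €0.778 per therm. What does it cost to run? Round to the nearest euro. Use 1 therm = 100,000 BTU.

Heat delivered = 104,000 BTU/h × 5.1 h = 530,400 BTU
Gas input = 530,400 / 0.78 = 680,000 BTU
= 680,000 / 100,000 = 6.8 therm
Cost = 6.8 × €0.778/therm = €5.29 ≈ €5

€5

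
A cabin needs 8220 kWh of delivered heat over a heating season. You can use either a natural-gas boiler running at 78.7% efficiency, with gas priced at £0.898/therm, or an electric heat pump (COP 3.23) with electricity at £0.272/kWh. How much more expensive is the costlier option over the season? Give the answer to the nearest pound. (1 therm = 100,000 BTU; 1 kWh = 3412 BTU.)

Heat load = 8220 kWh × 3412 = 28,046,640 BTU
Gas: input = 28,046,640 / 0.787 = 35,637,408 BTU = 356.4 therm → 356.4 × £0.898 = £320.02
Heat pump: 28,046,640 BTU / 3412 = 8,220 kWh heat; / 3.23 = 2,545 kWh in → × £0.272 = £692.21
Difference = |£320.02 − £692.21| = £372.19 ≈ £372

£372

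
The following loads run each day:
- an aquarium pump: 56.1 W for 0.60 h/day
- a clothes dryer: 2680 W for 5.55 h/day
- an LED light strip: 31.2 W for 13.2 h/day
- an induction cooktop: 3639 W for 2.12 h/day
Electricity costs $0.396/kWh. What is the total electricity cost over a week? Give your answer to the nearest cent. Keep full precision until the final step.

$63.85

aquarium pump: 56.1 W × 0.60 h × 7 d = 236 Wh = 0.2356 kWh
clothes dryer: 2680 W × 5.55 h × 7 d = 104,118 Wh = 104.1 kWh
LED light strip: 31.2 W × 13.2 h × 7 d = 2,883 Wh = 2.883 kWh
induction cooktop: 3639 W × 2.12 h × 7 d = 54,003 Wh = 54 kWh
Total energy = 0.2356 + 104.1 + 2.883 + 54 = 161.2 kWh
Cost = 161.2 kWh × $0.396 = $63.85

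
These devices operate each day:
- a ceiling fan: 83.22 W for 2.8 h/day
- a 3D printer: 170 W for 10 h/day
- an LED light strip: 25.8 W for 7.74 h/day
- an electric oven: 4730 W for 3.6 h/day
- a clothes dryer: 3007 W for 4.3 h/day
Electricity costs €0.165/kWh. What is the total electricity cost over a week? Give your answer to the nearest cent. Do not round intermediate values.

ceiling fan: 83.22 W × 2.8 h × 7 d = 1,631 Wh = 1.631 kWh
3D printer: 170 W × 10 h × 7 d = 11,900 Wh = 11.9 kWh
LED light strip: 25.8 W × 7.74 h × 7 d = 1,398 Wh = 1.398 kWh
electric oven: 4730 W × 3.6 h × 7 d = 119,196 Wh = 119.2 kWh
clothes dryer: 3007 W × 4.3 h × 7 d = 90,511 Wh = 90.51 kWh
Total energy = 1.631 + 11.9 + 1.398 + 119.2 + 90.51 = 224.6 kWh
Cost = 224.6 kWh × €0.165 = €37.06

€37.06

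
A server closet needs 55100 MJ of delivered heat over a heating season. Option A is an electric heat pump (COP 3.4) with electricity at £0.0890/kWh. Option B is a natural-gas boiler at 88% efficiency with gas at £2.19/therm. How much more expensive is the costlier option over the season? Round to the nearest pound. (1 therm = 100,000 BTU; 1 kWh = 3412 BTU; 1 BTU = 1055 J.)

Heat load = 55100 MJ = 55,100,000,000 J / 1055 = 52,227,488 BTU
Gas: input = 52,227,488 / 0.880 = 59,349,418 BTU = 593.5 therm → 593.5 × £2.19 = £1,299.75
Heat pump: 52,227,488 BTU / 3412 = 15,310 kWh heat; / 3.4 = 4,502 kWh in → × £0.0890 = £400.68
Difference = |£1,299.75 − £400.68| = £899.07 ≈ £899

£899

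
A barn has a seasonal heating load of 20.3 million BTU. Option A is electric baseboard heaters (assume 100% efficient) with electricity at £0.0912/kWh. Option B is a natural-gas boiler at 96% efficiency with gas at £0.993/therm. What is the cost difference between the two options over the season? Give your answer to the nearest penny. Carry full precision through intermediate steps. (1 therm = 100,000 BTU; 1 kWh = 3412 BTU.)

Heat load = 20.3 × 10⁶ BTU = 20,300,000 BTU
Gas: input = 20,300,000 / 0.96 = 21,145,833 BTU = 211.5 therm → 211.5 × £0.993 = £209.98
Electric: 20,300,000 BTU / 3412 = 5,950 kWh → × £0.0912 = £542.60
Difference = |£209.98 − £542.60| = £332.62

£332.62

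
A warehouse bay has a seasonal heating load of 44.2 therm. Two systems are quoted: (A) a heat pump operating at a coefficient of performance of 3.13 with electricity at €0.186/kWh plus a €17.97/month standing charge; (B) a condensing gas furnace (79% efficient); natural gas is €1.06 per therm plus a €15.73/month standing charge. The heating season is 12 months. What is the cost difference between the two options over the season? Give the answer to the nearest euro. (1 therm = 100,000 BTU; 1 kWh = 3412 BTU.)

€45

Heat load = 44.2 therm × 100,000 = 4,420,000 BTU
Gas: input = 4,420,000 / 0.79 = 5,594,937 BTU = 55.95 therm → 55.95 × €1.06 = €59.31; + 12 × €15.73 standing = €248.07
Heat pump: 4,420,000 BTU / 3412 = 1,295 kWh heat; / 3.13 = 413.9 kWh in → × €0.186 = €76.98; + 12 × €17.97 standing = €292.62
Difference = |€248.07 − €292.62| = €44.55 ≈ €45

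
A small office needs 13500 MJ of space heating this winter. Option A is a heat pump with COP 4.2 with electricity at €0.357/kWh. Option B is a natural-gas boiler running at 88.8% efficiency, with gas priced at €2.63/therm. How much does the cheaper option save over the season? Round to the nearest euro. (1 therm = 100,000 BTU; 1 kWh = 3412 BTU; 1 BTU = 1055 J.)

Heat load = 13500 MJ = 13,500,000,000 J / 1055 = 12,796,209 BTU
Gas: input = 12,796,209 / 0.888 = 14,410,145 BTU = 144.1 therm → 144.1 × €2.63 = €378.99
Heat pump: 12,796,209 BTU / 3412 = 3,750 kWh heat; / 4.2 = 892.9 kWh in → × €0.357 = €318.78
Difference = |€378.99 − €318.78| = €60.21 ≈ €60

€60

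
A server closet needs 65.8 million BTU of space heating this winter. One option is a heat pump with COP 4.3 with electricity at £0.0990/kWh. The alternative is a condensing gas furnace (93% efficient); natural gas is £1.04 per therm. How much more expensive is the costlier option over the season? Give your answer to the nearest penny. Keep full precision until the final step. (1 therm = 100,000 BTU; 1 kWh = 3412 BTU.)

Heat load = 65.8 × 10⁶ BTU = 65,800,000 BTU
Gas: input = 65,800,000 / 0.93 = 70,752,688 BTU = 707.5 therm → 707.5 × £1.04 = £735.83
Heat pump: 65,800,000 BTU / 3412 = 19,280 kWh heat; / 4.3 = 4,485 kWh in → × £0.0990 = £444.00
Difference = |£735.83 − £444.00| = £291.83

£291.83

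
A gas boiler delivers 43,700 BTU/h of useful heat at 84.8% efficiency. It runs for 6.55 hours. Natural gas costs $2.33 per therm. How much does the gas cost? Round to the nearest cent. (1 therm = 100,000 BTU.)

$7.86

Heat delivered = 43,700 BTU/h × 6.55 h = 286,235 BTU
Gas input = 286,235 / 0.848 = 337,541 BTU
= 337,541 / 100,000 = 3.375 therm
Cost = 3.375 × $2.33/therm = $7.86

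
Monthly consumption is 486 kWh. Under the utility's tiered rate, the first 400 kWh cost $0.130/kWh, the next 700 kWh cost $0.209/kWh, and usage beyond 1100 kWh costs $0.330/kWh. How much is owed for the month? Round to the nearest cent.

$69.97

First 400 kWh × $0.130 = $52.00
Next 86 kWh × $0.209 = $17.97
Remaining tier: 0 kWh (not reached)
Total = $69.97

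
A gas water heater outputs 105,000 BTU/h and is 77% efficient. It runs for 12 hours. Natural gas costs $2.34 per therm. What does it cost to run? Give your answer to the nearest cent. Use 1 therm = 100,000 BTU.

Heat delivered = 105,000 BTU/h × 12 h = 1,260,000 BTU
Gas input = 1,260,000 / 0.77 = 1,636,364 BTU
= 1,636,364 / 100,000 = 16.36 therm
Cost = 16.36 × $2.34/therm = $38.29

$38.29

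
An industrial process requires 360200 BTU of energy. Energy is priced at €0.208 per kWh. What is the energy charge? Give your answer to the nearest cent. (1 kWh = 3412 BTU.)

€21.96

360200 BTU × (0.00029308 kWh/BTU) = 105.6 kWh
Cost = 105.6 kWh × €0.208/kWh = €21.96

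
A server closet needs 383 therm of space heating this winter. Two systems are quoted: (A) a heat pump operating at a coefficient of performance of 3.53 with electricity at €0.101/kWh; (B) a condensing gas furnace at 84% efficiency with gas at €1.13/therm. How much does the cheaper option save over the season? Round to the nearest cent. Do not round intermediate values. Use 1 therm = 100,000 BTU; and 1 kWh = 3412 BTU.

Heat load = 383 therm × 100,000 = 38,300,000 BTU
Gas: input = 38,300,000 / 0.84 = 45,595,238 BTU = 456 therm → 456 × €1.13 = €515.23
Heat pump: 38,300,000 BTU / 3412 = 11,230 kWh heat; / 3.53 = 3,180 kWh in → × €0.101 = €321.17
Difference = |€515.23 − €321.17| = €194.06

€194.06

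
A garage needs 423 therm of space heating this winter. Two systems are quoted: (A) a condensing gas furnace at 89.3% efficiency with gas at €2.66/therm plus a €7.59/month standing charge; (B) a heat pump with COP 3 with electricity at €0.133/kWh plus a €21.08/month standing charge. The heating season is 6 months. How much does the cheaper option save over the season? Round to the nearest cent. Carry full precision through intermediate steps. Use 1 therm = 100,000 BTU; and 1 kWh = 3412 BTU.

Heat load = 423 therm × 100,000 = 42,300,000 BTU
Gas: input = 42,300,000 / 0.893 = 47,368,421 BTU = 473.7 therm → 473.7 × €2.66 = €1,260.00; + 6 × €7.59 standing = €1,305.54
Heat pump: 42,300,000 BTU / 3412 = 12,400 kWh heat; / 3 = 4,132 kWh in → × €0.133 = €549.62; + 6 × €21.08 standing = €676.10
Difference = |€1,305.54 − €676.10| = €629.44

€629.44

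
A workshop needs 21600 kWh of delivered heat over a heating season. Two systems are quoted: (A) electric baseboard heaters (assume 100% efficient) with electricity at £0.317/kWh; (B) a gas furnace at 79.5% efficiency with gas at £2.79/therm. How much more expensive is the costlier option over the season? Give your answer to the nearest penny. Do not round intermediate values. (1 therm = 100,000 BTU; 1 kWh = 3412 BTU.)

Heat load = 21600 kWh × 3412 = 73,699,200 BTU
Gas: input = 73,699,200 / 0.795 = 92,703,396 BTU = 927 therm → 927 × £2.79 = £2,586.42
Electric: 73,699,200 BTU / 3412 = 21,600 kWh → × £0.317 = £6,847.20
Difference = |£2,586.42 − £6,847.20| = £4,260.78

£4260.78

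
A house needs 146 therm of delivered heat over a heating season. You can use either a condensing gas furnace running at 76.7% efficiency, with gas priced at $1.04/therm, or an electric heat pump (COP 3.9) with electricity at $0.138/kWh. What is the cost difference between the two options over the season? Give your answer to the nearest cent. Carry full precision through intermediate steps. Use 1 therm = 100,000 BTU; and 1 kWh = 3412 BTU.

Heat load = 146 therm × 100,000 = 14,600,000 BTU
Gas: input = 14,600,000 / 0.767 = 19,035,202 BTU = 190.4 therm → 190.4 × $1.04 = $197.97
Heat pump: 14,600,000 BTU / 3412 = 4,279 kWh heat; / 3.9 = 1,097 kWh in → × $0.138 = $151.41
Difference = |$197.97 − $151.41| = $46.55

$46.55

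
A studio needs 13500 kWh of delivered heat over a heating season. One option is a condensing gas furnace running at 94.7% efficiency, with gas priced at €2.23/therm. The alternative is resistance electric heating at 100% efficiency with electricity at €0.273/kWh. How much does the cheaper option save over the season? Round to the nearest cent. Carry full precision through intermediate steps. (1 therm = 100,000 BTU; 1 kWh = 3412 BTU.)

€2600.83

Heat load = 13500 kWh × 3412 = 46,062,000 BTU
Gas: input = 46,062,000 / 0.947 = 48,639,916 BTU = 486.4 therm → 486.4 × €2.23 = €1,084.67
Electric: 46,062,000 BTU / 3412 = 13,500 kWh → × €0.273 = €3,685.50
Difference = |€1,084.67 − €3,685.50| = €2,600.83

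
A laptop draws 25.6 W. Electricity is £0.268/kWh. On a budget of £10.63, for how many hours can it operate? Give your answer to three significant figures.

1550 h

Energy budget = £10.63 / £0.268 per kWh = 39.66 kWh = 39,664 Wh
Runtime = 39,664 Wh / 25.6 W = 1,549 h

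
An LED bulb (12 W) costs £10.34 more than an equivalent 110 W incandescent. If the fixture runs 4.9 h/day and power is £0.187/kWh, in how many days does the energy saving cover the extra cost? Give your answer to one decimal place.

Power saved = 110 − 12 = 98 W
Daily energy saved = 98 W × 4.9 h = 480.2 Wh = 0.4802 kWh
Daily savings = 0.4802 × £0.187 = £0.0898
Payback = £10.34 / £0.0898 per day = 115.1 days

115.1 days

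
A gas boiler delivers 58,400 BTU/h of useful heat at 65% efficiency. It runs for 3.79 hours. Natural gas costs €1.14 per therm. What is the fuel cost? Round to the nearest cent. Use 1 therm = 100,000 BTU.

€3.88

Heat delivered = 58,400 BTU/h × 3.79 h = 221,336 BTU
Gas input = 221,336 / 0.65 = 340,517 BTU
= 340,517 / 100,000 = 3.405 therm
Cost = 3.405 × €1.14/therm = €3.88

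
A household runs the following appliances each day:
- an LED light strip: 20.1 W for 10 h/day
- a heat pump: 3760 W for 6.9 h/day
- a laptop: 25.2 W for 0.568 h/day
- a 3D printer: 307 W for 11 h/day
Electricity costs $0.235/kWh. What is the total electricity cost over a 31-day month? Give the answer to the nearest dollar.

LED light strip: 20.1 W × 10 h × 31 d = 6,231 Wh = 6.231 kWh
heat pump: 3760 W × 6.9 h × 31 d = 804,264 Wh = 804.3 kWh
laptop: 25.2 W × 0.568 h × 31 d = 444 Wh = 0.4437 kWh
3D printer: 307 W × 11 h × 31 d = 104,687 Wh = 104.7 kWh
Total energy = 6.231 + 804.3 + 0.4437 + 104.7 = 915.6 kWh
Cost = 915.6 kWh × $0.235 = $215.17 ≈ $215

$215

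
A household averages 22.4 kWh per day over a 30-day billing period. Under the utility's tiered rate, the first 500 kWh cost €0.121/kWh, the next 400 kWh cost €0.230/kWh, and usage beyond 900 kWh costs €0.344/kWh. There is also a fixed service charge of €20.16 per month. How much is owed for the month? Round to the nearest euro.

€120

Usage = 22.4 kWh/day × 30 days = 672 kWh
First 500 kWh × €0.121 = €60.50
Next 172 kWh × €0.230 = €39.56
Remaining tier: 0 kWh (not reached)
Energy charge = €100.06; + service €20.16 = €120.22 ≈ €120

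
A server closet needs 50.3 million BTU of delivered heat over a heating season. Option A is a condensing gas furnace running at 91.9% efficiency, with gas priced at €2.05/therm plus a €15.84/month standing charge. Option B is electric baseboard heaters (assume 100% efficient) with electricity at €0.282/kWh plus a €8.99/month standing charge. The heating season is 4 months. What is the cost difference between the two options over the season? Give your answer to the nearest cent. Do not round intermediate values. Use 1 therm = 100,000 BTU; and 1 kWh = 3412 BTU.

Heat load = 50.3 × 10⁶ BTU = 50,300,000 BTU
Gas: input = 50,300,000 / 0.919 = 54,733,406 BTU = 547.3 therm → 547.3 × €2.05 = €1,122.03; + 4 × €15.84 standing = €1,185.39
Electric: 50,300,000 BTU / 3412 = 14,740 kWh → × €0.282 = €4,157.27; + 4 × €8.99 standing = €4,193.23
Difference = |€1,185.39 − €4,193.23| = €3,007.83

€3007.83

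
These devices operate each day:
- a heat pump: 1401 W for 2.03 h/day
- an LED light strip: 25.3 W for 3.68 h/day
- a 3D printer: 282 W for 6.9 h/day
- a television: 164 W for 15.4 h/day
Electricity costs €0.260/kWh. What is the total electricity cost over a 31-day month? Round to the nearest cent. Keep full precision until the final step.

€59.71

heat pump: 1401 W × 2.03 h × 31 d = 88,165 Wh = 88.16 kWh
LED light strip: 25.3 W × 3.68 h × 31 d = 2,886 Wh = 2.886 kWh
3D printer: 282 W × 6.9 h × 31 d = 60,320 Wh = 60.32 kWh
television: 164 W × 15.4 h × 31 d = 78,294 Wh = 78.29 kWh
Total energy = 88.16 + 2.886 + 60.32 + 78.29 = 229.7 kWh
Cost = 229.7 kWh × €0.260 = €59.71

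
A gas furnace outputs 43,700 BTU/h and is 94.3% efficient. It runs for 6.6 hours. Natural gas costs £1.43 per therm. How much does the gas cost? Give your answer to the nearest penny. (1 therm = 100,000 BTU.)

£4.37

Heat delivered = 43,700 BTU/h × 6.6 h = 288,420 BTU
Gas input = 288,420 / 0.943 = 305,854 BTU
= 305,854 / 100,000 = 3.059 therm
Cost = 3.059 × £1.43/therm = £4.37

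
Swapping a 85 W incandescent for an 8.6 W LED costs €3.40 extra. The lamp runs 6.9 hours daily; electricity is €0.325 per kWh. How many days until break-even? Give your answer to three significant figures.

19.8 days

Power saved = 85 − 8.6 = 76.4 W
Daily energy saved = 76.4 W × 6.9 h = 527.2 Wh = 0.52716 kWh
Daily savings = 0.52716 × €0.325 = €0.1713
Payback = €3.40 / €0.1713 per day = 19.85 days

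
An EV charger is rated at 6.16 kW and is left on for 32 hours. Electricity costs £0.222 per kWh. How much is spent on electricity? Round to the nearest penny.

£43.76

Energy = 6160 W × 32 h = 197,120 Wh = 197.1 kWh
Cost = 197.1 kWh × £0.222/kWh = £43.76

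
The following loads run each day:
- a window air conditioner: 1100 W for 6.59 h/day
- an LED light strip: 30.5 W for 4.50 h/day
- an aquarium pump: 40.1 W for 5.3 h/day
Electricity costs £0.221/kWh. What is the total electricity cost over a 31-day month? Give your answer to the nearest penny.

window air conditioner: 1100 W × 6.59 h × 31 d = 224,719 Wh = 224.7 kWh
LED light strip: 30.5 W × 4.50 h × 31 d = 4,255 Wh = 4.255 kWh
aquarium pump: 40.1 W × 5.3 h × 31 d = 6,588 Wh = 6.588 kWh
Total energy = 224.7 + 4.255 + 6.588 = 235.6 kWh
Cost = 235.6 kWh × £0.221 = £52.06

£52.06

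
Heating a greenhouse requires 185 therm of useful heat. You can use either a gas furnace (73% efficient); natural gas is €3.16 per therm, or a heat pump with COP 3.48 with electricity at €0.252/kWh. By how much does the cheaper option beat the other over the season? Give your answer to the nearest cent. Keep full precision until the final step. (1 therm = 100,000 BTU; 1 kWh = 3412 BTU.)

€408.19

Heat load = 185 therm × 100,000 = 18,500,000 BTU
Gas: input = 18,500,000 / 0.73 = 25,342,466 BTU = 253.4 therm → 253.4 × €3.16 = €800.82
Heat pump: 18,500,000 BTU / 3412 = 5,422 kWh heat; / 3.48 = 1,558 kWh in → × €0.252 = €392.63
Difference = |€800.82 − €392.63| = €408.19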